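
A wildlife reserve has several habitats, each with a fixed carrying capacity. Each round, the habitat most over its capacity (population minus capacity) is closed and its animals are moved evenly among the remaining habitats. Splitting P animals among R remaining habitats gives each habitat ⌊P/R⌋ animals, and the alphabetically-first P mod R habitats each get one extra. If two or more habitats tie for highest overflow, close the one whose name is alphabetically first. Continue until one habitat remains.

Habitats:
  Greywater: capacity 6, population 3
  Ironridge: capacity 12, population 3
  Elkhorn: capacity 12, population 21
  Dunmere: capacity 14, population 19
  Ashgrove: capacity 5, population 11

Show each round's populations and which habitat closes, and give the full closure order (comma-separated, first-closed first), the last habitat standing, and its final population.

Closure order: Elkhorn, Ashgrove, Dunmere, Greywater
Last habitat: Ironridge with 57 animals

Round 1: Ashgrove=11 Dunmere=19 Elkhorn=21 Greywater=3 Ironridge=3 → close Elkhorn (overflow 9)
  21÷4 = 5 each, +1 to first 1
Round 2: Ashgrove=17 Dunmere=24 Greywater=8 Ironridge=8 → close Ashgrove (overflow 12)
  17÷3 = 5 each, +1 to first 2
Round 3: Dunmere=30 Greywater=14 Ironridge=13 → close Dunmere (overflow 16)
  30÷2 = 15 each, +1 to first 0
Round 4: Greywater=29 Ironridge=28 → close Greywater (overflow 23)
  29÷1 = 29 each, +1 to first 0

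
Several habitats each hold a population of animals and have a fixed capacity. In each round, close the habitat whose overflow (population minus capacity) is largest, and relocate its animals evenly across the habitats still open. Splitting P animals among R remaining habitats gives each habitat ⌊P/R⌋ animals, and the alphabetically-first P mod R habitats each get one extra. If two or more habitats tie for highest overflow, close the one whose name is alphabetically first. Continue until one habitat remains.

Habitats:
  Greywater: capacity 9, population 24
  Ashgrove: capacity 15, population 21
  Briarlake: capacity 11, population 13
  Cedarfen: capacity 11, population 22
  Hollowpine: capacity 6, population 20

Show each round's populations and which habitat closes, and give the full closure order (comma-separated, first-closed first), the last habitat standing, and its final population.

Round 1: Ashgrove=21 Briarlake=13 Cedarfen=22 Greywater=24 Hollowpine=20 → close Greywater (overflow 15)
  24÷4 = 6 each, +1 to first 0
Round 2: Ashgrove=27 Briarlake=19 Cedarfen=28 Hollowpine=26 → close Hollowpine (overflow 20)
  26÷3 = 8 each, +1 to first 2
Round 3: Ashgrove=36 Briarlake=28 Cedarfen=36 → close Cedarfen (overflow 25)
  36÷2 = 18 each, +1 to first 0
Round 4: Ashgrove=54 Briarlake=46 → close Ashgrove (overflow 39)
  54÷1 = 54 each, +1 to first 0

Closure order: Greywater, Hollowpine, Cedarfen, Ashgrove
Last habitat: Briarlake with 100 animals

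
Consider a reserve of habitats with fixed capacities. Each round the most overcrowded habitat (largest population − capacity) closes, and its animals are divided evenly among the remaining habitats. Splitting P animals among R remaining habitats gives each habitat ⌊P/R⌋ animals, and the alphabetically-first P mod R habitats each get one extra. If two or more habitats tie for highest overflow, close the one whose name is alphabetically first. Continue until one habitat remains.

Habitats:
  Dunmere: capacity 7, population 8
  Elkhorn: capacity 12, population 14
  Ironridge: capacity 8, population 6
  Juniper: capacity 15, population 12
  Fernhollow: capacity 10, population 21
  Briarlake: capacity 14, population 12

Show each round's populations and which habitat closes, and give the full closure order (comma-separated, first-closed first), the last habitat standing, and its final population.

Closure order: Fernhollow, Elkhorn, Dunmere, Briarlake, Ironridge
Last habitat: Juniper with 73 animals

Round 1: Briarlake=12 Dunmere=8 Elkhorn=14 Fernhollow=21 Ironridge=6 Juniper=12 → close Fernhollow (overflow 11)
  21÷5 = 4 each, +1 to first 1
Round 2: Briarlake=17 Dunmere=12 Elkhorn=18 Ironridge=10 Juniper=16 → close Elkhorn (overflow 6)
  18÷4 = 4 each, +1 to first 2
Round 3: Briarlake=22 Dunmere=17 Ironridge=14 Juniper=20 → close Dunmere (overflow 10)
  17÷3 = 5 each, +1 to first 2
Round 4: Briarlake=28 Ironridge=20 Juniper=25 → close Briarlake (overflow 14)
  28÷2 = 14 each, +1 to first 0
Round 5: Ironridge=34 Juniper=39 → close Ironridge (overflow 26)
  34÷1 = 34 each, +1 to first 0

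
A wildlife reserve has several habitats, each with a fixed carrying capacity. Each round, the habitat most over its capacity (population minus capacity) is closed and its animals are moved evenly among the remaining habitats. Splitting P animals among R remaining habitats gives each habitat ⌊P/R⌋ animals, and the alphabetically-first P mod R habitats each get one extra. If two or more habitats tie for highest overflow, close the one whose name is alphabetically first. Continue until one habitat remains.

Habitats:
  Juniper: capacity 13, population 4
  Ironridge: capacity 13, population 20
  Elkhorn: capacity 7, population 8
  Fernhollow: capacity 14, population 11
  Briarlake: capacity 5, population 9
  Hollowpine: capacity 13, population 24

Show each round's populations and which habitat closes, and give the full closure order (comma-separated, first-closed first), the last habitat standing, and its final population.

Round 1: Briarlake=9 Elkhorn=8 Fernhollow=11 Hollowpine=24 Ironridge=20 Juniper=4 → close Hollowpine (overflow 11)
  24÷5 = 4 each, +1 to first 4
Round 2: Briarlake=14 Elkhorn=13 Fernhollow=16 Ironridge=25 Juniper=8 → close Ironridge (overflow 12)
  25÷4 = 6 each, +1 to first 1
Round 3: Briarlake=21 Elkhorn=19 Fernhollow=22 Juniper=14 → close Briarlake (overflow 16)
  21÷3 = 7 each, +1 to first 0
Round 4: Elkhorn=26 Fernhollow=29 Juniper=21 → close Elkhorn (overflow 19)
  26÷2 = 13 each, +1 to first 0
Round 5: Fernhollow=42 Juniper=34 → close Fernhollow (overflow 28)
  42÷1 = 42 each, +1 to first 0

Closure order: Hollowpine, Ironridge, Briarlake, Elkhorn, Fernhollow
Last habitat: Juniper with 76 animals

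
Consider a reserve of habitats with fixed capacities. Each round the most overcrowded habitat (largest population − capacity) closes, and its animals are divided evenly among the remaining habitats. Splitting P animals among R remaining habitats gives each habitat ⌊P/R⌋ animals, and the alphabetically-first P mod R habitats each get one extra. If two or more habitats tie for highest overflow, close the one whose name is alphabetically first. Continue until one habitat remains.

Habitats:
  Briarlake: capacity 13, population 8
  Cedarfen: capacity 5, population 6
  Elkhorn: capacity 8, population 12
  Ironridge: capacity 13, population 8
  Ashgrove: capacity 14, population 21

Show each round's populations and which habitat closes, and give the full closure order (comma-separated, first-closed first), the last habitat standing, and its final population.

Closure order: Ashgrove, Elkhorn, Cedarfen, Briarlake
Last habitat: Ironridge with 55 animals

Round 1: Ashgrove=21 Briarlake=8 Cedarfen=6 Elkhorn=12 Ironridge=8 → close Ashgrove (overflow 7)
  21÷4 = 5 each, +1 to first 1
Round 2: Briarlake=14 Cedarfen=11 Elkhorn=17 Ironridge=13 → close Elkhorn (overflow 9)
  17÷3 = 5 each, +1 to first 2
Round 3: Briarlake=20 Cedarfen=17 Ironridge=18 → close Cedarfen (overflow 12)
  17÷2 = 8 each, +1 to first 1
Round 4: Briarlake=29 Ironridge=26 → close Briarlake (overflow 16)
  29÷1 = 29 each, +1 to first 0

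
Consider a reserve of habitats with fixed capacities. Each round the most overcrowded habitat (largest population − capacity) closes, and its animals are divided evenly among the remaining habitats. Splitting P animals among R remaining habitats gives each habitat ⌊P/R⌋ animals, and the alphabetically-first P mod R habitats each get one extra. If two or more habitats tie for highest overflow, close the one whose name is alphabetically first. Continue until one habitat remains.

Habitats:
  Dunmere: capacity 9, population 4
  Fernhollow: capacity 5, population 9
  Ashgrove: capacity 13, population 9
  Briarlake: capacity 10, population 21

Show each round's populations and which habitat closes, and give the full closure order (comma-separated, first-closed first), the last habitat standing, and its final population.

Round 1: Ashgrove=9 Briarlake=21 Dunmere=4 Fernhollow=9 → close Briarlake (overflow 11)
  21÷3 = 7 each, +1 to first 0
Round 2: Ashgrove=16 Dunmere=11 Fernhollow=16 → close Fernhollow (overflow 11)
  16÷2 = 8 each, +1 to first 0
Round 3: Ashgrove=24 Dunmere=19 → close Ashgrove (overflow 11)
  24÷1 = 24 each, +1 to first 0

Closure order: Briarlake, Fernhollow, Ashgrove
Last habitat: Dunmere with 43 animals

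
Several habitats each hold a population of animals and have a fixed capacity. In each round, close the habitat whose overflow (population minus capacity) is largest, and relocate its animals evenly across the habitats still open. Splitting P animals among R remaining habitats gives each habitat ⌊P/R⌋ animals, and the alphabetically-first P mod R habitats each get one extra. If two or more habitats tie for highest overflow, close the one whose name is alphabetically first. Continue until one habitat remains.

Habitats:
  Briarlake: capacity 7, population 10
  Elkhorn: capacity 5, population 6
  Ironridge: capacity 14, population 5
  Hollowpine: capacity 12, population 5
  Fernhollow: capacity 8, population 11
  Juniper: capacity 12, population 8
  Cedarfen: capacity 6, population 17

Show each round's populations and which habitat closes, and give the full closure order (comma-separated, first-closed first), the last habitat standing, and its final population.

Closure order: Cedarfen, Briarlake, Fernhollow, Elkhorn, Hollowpine, Juniper
Last habitat: Ironridge with 62 animals

Round 1: Briarlake=10 Cedarfen=17 Elkhorn=6 Fernhollow=11 Hollowpine=5 Ironridge=5 Juniper=8 → close Cedarfen (overflow 11)
  17÷6 = 2 each, +1 to first 5
Round 2: Briarlake=13 Elkhorn=9 Fernhollow=14 Hollowpine=8 Ironridge=8 Juniper=10 → close Briarlake (overflow 6)
  13÷5 = 2 each, +1 to first 3
Round 3: Elkhorn=12 Fernhollow=17 Hollowpine=11 Ironridge=10 Juniper=12 → close Fernhollow (overflow 9)
  17÷4 = 4 each, +1 to first 1
Round 4: Elkhorn=17 Hollowpine=15 Ironridge=14 Juniper=16 → close Elkhorn (overflow 12)
  17÷3 = 5 each, +1 to first 2
Round 5: Hollowpine=21 Ironridge=20 Juniper=21 → close Hollowpine (overflow 9)
  21÷2 = 10 each, +1 to first 1
Round 6: Ironridge=31 Juniper=31 → close Juniper (overflow 19)
  31÷1 = 31 each, +1 to first 0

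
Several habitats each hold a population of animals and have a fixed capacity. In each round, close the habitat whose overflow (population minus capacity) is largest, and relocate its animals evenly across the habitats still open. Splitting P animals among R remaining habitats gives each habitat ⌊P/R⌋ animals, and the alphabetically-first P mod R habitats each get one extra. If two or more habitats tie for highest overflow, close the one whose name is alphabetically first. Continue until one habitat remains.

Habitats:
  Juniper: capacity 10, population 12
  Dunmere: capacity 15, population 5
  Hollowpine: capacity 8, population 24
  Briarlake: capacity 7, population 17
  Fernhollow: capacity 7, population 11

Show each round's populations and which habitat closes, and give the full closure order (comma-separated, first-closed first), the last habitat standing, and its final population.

Round 1: Briarlake=17 Dunmere=5 Fernhollow=11 Hollowpine=24 Juniper=12 → close Hollowpine (overflow 16)
  24÷4 = 6 each, +1 to first 0
Round 2: Briarlake=23 Dunmere=11 Fernhollow=17 Juniper=18 → close Briarlake (overflow 16)
  23÷3 = 7 each, +1 to first 2
Round 3: Dunmere=19 Fernhollow=25 Juniper=25 → close Fernhollow (overflow 18)
  25÷2 = 12 each, +1 to first 1
Round 4: Dunmere=32 Juniper=37 → close Juniper (overflow 27)
  37÷1 = 37 each, +1 to first 0

Closure order: Hollowpine, Briarlake, Fernhollow, Juniper
Last habitat: Dunmere with 69 animals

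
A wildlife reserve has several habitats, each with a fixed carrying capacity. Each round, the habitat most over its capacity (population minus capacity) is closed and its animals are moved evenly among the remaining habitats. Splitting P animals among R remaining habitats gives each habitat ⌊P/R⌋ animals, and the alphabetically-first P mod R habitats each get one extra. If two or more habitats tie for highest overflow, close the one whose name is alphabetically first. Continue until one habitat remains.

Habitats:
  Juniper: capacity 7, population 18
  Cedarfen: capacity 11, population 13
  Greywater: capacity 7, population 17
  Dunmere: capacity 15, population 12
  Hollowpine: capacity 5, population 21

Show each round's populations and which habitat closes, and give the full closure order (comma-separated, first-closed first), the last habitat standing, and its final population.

Round 1: Cedarfen=13 Dunmere=12 Greywater=17 Hollowpine=21 Juniper=18 → close Hollowpine (overflow 16)
  21÷4 = 5 each, +1 to first 1
Round 2: Cedarfen=19 Dunmere=17 Greywater=22 Juniper=23 → close Juniper (overflow 16)
  23÷3 = 7 each, +1 to first 2
Round 3: Cedarfen=27 Dunmere=25 Greywater=29 → close Greywater (overflow 22)
  29÷2 = 14 each, +1 to first 1
Round 4: Cedarfen=42 Dunmere=39 → close Cedarfen (overflow 31)
  42÷1 = 42 each, +1 to first 0

Closure order: Hollowpine, Juniper, Greywater, Cedarfen
Last habitat: Dunmere with 81 animals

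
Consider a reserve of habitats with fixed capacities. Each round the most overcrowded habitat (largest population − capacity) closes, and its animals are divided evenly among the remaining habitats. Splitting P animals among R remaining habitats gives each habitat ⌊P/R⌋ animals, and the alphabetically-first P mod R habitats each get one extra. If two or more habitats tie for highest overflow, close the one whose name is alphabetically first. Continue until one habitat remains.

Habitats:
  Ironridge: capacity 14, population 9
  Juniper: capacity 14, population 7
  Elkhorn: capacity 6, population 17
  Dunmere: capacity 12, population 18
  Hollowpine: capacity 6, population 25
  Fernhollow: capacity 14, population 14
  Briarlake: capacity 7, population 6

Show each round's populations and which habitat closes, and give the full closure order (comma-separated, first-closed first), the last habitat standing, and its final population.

Closure order: Hollowpine, Elkhorn, Dunmere, Briarlake, Fernhollow, Ironridge
Last habitat: Juniper with 96 animals

Round 1: Briarlake=6 Dunmere=18 Elkhorn=17 Fernhollow=14 Hollowpine=25 Ironridge=9 Juniper=7 → close Hollowpine (overflow 19)
  25÷6 = 4 each, +1 to first 1
Round 2: Briarlake=11 Dunmere=22 Elkhorn=21 Fernhollow=18 Ironridge=13 Juniper=11 → close Elkhorn (overflow 15)
  21÷5 = 4 each, +1 to first 1
Round 3: Briarlake=16 Dunmere=26 Fernhollow=22 Ironridge=17 Juniper=15 → close Dunmere (overflow 14)
  26÷4 = 6 each, +1 to first 2
Round 4: Briarlake=23 Fernhollow=29 Ironridge=23 Juniper=21 → close Briarlake (overflow 16)
  23÷3 = 7 each, +1 to first 2
Round 5: Fernhollow=37 Ironridge=31 Juniper=28 → close Fernhollow (overflow 23)
  37÷2 = 18 each, +1 to first 1
Round 6: Ironridge=50 Juniper=46 → close Ironridge (overflow 36)
  50÷1 = 50 each, +1 to first 0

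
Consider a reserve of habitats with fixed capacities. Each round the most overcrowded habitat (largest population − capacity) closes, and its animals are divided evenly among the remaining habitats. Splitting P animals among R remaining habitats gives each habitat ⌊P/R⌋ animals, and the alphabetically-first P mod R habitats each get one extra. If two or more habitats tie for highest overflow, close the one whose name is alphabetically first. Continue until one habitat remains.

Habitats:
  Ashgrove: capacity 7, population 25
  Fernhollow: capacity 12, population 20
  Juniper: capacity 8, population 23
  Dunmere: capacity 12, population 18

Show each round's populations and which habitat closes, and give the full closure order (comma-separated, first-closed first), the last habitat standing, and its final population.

Round 1: Ashgrove=25 Dunmere=18 Fernhollow=20 Juniper=23 → close Ashgrove (overflow 18)
  25÷3 = 8 each, +1 to first 1
Round 2: Dunmere=27 Fernhollow=28 Juniper=31 → close Juniper (overflow 23)
  31÷2 = 15 each, +1 to first 1
Round 3: Dunmere=43 Fernhollow=43 → close Dunmere (overflow 31)
  43÷1 = 43 each, +1 to first 0

Closure order: Ashgrove, Juniper, Dunmere
Last habitat: Fernhollow with 86 animals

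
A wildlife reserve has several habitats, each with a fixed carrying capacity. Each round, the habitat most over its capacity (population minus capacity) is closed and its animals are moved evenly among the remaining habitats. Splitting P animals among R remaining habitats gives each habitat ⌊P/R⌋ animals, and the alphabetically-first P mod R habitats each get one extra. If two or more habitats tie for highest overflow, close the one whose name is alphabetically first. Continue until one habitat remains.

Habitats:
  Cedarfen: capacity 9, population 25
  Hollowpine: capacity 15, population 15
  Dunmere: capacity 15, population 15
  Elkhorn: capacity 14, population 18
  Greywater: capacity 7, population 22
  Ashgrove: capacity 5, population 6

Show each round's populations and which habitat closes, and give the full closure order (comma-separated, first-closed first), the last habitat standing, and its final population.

Round 1: Ashgrove=6 Cedarfen=25 Dunmere=15 Elkhorn=18 Greywater=22 Hollowpine=15 → close Cedarfen (overflow 16)
  25÷5 = 5 each, +1 to first 0
Round 2: Ashgrove=11 Dunmere=20 Elkhorn=23 Greywater=27 Hollowpine=20 → close Greywater (overflow 20)
  27÷4 = 6 each, +1 to first 3
Round 3: Ashgrove=18 Dunmere=27 Elkhorn=30 Hollowpine=26 → close Elkhorn (overflow 16)
  30÷3 = 10 each, +1 to first 0
Round 4: Ashgrove=28 Dunmere=37 Hollowpine=36 → close Ashgrove (overflow 23)
  28÷2 = 14 each, +1 to first 0
Round 5: Dunmere=51 Hollowpine=50 → close Dunmere (overflow 36)
  51÷1 = 51 each, +1 to first 0

Closure order: Cedarfen, Greywater, Elkhorn, Ashgrove, Dunmere
Last habitat: Hollowpine with 101 animals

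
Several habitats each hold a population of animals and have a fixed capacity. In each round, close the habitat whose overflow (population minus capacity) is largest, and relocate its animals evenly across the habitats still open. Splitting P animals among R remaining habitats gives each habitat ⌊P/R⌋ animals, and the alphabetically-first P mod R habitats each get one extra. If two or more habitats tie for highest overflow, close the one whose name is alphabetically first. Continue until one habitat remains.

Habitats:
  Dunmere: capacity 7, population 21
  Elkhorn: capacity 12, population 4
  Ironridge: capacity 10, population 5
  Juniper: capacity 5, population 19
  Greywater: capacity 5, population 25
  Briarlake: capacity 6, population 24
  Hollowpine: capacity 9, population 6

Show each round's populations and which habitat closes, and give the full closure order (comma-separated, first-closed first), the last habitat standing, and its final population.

Closure order: Greywater, Briarlake, Dunmere, Juniper, Hollowpine, Ironridge
Last habitat: Elkhorn with 104 animals

Round 1: Briarlake=24 Dunmere=21 Elkhorn=4 Greywater=25 Hollowpine=6 Ironridge=5 Juniper=19 → close Greywater (overflow 20)
  25÷6 = 4 each, +1 to first 1
Round 2: Briarlake=29 Dunmere=25 Elkhorn=8 Hollowpine=10 Ironridge=9 Juniper=23 → close Briarlake (overflow 23)
  29÷5 = 5 each, +1 to first 4
Round 3: Dunmere=31 Elkhorn=14 Hollowpine=16 Ironridge=15 Juniper=28 → close Dunmere (overflow 24)
  31÷4 = 7 each, +1 to first 3
Round 4: Elkhorn=22 Hollowpine=24 Ironridge=23 Juniper=35 → close Juniper (overflow 30)
  35÷3 = 11 each, +1 to first 2
Round 5: Elkhorn=34 Hollowpine=36 Ironridge=34 → close Hollowpine (overflow 27)
  36÷2 = 18 each, +1 to first 0
Round 6: Elkhorn=52 Ironridge=52 → close Ironridge (overflow 42)
  52÷1 = 52 each, +1 to first 0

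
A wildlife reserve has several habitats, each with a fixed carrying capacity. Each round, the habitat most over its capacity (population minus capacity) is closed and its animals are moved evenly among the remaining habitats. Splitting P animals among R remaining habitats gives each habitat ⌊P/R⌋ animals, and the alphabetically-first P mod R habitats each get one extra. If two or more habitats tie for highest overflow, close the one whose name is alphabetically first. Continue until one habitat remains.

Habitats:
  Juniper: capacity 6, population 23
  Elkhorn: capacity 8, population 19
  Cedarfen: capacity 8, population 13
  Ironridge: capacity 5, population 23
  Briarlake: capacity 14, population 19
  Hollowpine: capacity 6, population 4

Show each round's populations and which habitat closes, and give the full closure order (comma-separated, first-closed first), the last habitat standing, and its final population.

Round 1: Briarlake=19 Cedarfen=13 Elkhorn=19 Hollowpine=4 Ironridge=23 Juniper=23 → close Ironridge (overflow 18)
  23÷5 = 4 each, +1 to first 3
Round 2: Briarlake=24 Cedarfen=18 Elkhorn=24 Hollowpine=8 Juniper=27 → close Juniper (overflow 21)
  27÷4 = 6 each, +1 to first 3
Round 3: Briarlake=31 Cedarfen=25 Elkhorn=31 Hollowpine=14 → close Elkhorn (overflow 23)
  31÷3 = 10 each, +1 to first 1
Round 4: Briarlake=42 Cedarfen=35 Hollowpine=24 → close Briarlake (overflow 28)
  42÷2 = 21 each, +1 to first 0
Round 5: Cedarfen=56 Hollowpine=45 → close Cedarfen (overflow 48)
  56÷1 = 56 each, +1 to first 0

Closure order: Ironridge, Juniper, Elkhorn, Briarlake, Cedarfen
Last habitat: Hollowpine with 101 animals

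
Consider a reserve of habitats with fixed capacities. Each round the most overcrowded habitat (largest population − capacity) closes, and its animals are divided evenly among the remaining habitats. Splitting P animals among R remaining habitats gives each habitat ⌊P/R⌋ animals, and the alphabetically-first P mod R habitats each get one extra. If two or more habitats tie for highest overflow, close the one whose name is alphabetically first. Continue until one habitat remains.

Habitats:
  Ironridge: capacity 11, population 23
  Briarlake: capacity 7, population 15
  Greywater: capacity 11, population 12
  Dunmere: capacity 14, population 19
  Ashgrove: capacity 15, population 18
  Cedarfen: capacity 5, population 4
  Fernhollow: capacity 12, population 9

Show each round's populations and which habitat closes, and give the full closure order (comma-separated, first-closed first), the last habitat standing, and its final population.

Round 1: Ashgrove=18 Briarlake=15 Cedarfen=4 Dunmere=19 Fernhollow=9 Greywater=12 Ironridge=23 → close Ironridge (overflow 12)
  23÷6 = 3 each, +1 to first 5
Round 2: Ashgrove=22 Briarlake=19 Cedarfen=8 Dunmere=23 Fernhollow=13 Greywater=15 → close Briarlake (overflow 12)
  19÷5 = 3 each, +1 to first 4
Round 3: Ashgrove=26 Cedarfen=12 Dunmere=27 Fernhollow=17 Greywater=18 → close Dunmere (overflow 13)
  27÷4 = 6 each, +1 to first 3
Round 4: Ashgrove=33 Cedarfen=19 Fernhollow=24 Greywater=24 → close Ashgrove (overflow 18)
  33÷3 = 11 each, +1 to first 0
Round 5: Cedarfen=30 Fernhollow=35 Greywater=35 → close Cedarfen (overflow 25)
  30÷2 = 15 each, +1 to first 0
Round 6: Fernhollow=50 Greywater=50 → close Greywater (overflow 39)
  50÷1 = 50 each, +1 to first 0

Closure order: Ironridge, Briarlake, Dunmere, Ashgrove, Cedarfen, Greywater
Last habitat: Fernhollow with 100 animals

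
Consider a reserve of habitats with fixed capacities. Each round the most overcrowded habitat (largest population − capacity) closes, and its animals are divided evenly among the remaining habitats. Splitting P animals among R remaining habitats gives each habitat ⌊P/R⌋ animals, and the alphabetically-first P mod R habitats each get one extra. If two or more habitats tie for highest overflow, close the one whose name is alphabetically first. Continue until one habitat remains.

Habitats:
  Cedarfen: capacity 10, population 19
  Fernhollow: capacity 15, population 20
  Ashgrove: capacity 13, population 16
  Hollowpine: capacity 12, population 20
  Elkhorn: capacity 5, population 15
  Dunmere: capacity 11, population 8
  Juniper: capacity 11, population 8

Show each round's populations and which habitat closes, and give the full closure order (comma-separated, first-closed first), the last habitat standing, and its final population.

Round 1: Ashgrove=16 Cedarfen=19 Dunmere=8 Elkhorn=15 Fernhollow=20 Hollowpine=20 Juniper=8 → close Elkhorn (overflow 10)
  15÷6 = 2 each, +1 to first 3
Round 2: Ashgrove=19 Cedarfen=22 Dunmere=11 Fernhollow=22 Hollowpine=22 Juniper=10 → close Cedarfen (overflow 12)
  22÷5 = 4 each, +1 to first 2
Round 3: Ashgrove=24 Dunmere=16 Fernhollow=26 Hollowpine=26 Juniper=14 → close Hollowpine (overflow 14)
  26÷4 = 6 each, +1 to first 2
Round 4: Ashgrove=31 Dunmere=23 Fernhollow=32 Juniper=20 → close Ashgrove (overflow 18)
  31÷3 = 10 each, +1 to first 1
Round 5: Dunmere=34 Fernhollow=42 Juniper=30 → close Fernhollow (overflow 27)
  42÷2 = 21 each, +1 to first 0
Round 6: Dunmere=55 Juniper=51 → close Dunmere (overflow 44)
  55÷1 = 55 each, +1 to first 0

Closure order: Elkhorn, Cedarfen, Hollowpine, Ashgrove, Fernhollow, Dunmere
Last habitat: Juniper with 106 animals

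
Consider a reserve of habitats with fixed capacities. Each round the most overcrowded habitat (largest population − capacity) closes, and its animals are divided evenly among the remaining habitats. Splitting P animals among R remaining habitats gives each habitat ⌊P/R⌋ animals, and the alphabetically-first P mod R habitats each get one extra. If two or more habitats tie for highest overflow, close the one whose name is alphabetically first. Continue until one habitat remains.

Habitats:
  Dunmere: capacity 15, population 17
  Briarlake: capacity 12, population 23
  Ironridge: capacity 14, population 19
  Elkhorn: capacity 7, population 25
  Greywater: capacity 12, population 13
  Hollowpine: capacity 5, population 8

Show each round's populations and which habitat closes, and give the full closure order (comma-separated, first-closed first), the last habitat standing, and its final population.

Closure order: Elkhorn, Briarlake, Ironridge, Dunmere, Hollowpine
Last habitat: Greywater with 105 animals

Round 1: Briarlake=23 Dunmere=17 Elkhorn=25 Greywater=13 Hollowpine=8 Ironridge=19 → close Elkhorn (overflow 18)
  25÷5 = 5 each, +1 to first 0
Round 2: Briarlake=28 Dunmere=22 Greywater=18 Hollowpine=13 Ironridge=24 → close Briarlake (overflow 16)
  28÷4 = 7 each, +1 to first 0
Round 3: Dunmere=29 Greywater=25 Hollowpine=20 Ironridge=31 → close Ironridge (overflow 17)
  31÷3 = 10 each, +1 to first 1
Round 4: Dunmere=40 Greywater=35 Hollowpine=30 → close Dunmere (overflow 25)
  40÷2 = 20 each, +1 to first 0
Round 5: Greywater=55 Hollowpine=50 → close Hollowpine (overflow 45)
  50÷1 = 50 each, +1 to first 0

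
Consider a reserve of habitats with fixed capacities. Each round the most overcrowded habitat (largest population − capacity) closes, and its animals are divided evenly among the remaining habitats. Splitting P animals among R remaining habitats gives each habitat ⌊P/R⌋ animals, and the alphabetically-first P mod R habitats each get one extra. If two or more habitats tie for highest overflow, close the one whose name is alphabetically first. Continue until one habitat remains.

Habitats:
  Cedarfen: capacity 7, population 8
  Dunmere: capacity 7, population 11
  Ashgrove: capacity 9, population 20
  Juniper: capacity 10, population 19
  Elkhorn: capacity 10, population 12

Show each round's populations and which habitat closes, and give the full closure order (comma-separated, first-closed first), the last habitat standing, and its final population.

Round 1: Ashgrove=20 Cedarfen=8 Dunmere=11 Elkhorn=12 Juniper=19 → close Ashgrove (overflow 11)
  20÷4 = 5 each, +1 to first 0
Round 2: Cedarfen=13 Dunmere=16 Elkhorn=17 Juniper=24 → close Juniper (overflow 14)
  24÷3 = 8 each, +1 to first 0
Round 3: Cedarfen=21 Dunmere=24 Elkhorn=25 → close Dunmere (overflow 17)
  24÷2 = 12 each, +1 to first 0
Round 4: Cedarfen=33 Elkhorn=37 → close Elkhorn (overflow 27)
  37÷1 = 37 each, +1 to first 0

Closure order: Ashgrove, Juniper, Dunmere, Elkhorn
Last habitat: Cedarfen with 70 animals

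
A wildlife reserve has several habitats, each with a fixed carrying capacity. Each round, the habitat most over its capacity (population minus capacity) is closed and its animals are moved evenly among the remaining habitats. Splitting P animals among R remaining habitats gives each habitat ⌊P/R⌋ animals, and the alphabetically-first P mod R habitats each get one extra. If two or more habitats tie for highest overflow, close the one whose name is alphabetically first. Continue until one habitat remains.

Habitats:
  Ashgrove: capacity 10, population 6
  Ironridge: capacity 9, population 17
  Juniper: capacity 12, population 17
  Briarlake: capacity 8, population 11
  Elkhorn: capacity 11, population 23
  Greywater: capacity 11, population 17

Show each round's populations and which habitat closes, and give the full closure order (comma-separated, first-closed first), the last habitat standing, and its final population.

Round 1: Ashgrove=6 Briarlake=11 Elkhorn=23 Greywater=17 Ironridge=17 Juniper=17 → close Elkhorn (overflow 12)
  23÷5 = 4 each, +1 to first 3
Round 2: Ashgrove=11 Briarlake=16 Greywater=22 Ironridge=21 Juniper=21 → close Ironridge (overflow 12)
  21÷4 = 5 each, +1 to first 1
Round 3: Ashgrove=17 Briarlake=21 Greywater=27 Juniper=26 → close Greywater (overflow 16)
  27÷3 = 9 each, +1 to first 0
Round 4: Ashgrove=26 Briarlake=30 Juniper=35 → close Juniper (overflow 23)
  35÷2 = 17 each, +1 to first 1
Round 5: Ashgrove=44 Briarlake=47 → close Briarlake (overflow 39)
  47÷1 = 47 each, +1 to first 0

Closure order: Elkhorn, Ironridge, Greywater, Juniper, Briarlake
Last habitat: Ashgrove with 91 animals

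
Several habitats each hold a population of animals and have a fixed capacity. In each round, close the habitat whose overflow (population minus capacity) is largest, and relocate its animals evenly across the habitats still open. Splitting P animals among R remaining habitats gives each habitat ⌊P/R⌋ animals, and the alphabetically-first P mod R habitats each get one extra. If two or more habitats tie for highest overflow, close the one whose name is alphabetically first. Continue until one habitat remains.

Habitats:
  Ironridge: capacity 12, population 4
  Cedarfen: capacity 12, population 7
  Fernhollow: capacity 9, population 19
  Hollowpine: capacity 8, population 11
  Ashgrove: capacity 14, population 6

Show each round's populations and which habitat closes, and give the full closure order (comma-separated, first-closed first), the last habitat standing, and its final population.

Closure order: Fernhollow, Hollowpine, Cedarfen, Ashgrove
Last habitat: Ironridge with 47 animals

Round 1: Ashgrove=6 Cedarfen=7 Fernhollow=19 Hollowpine=11 Ironridge=4 → close Fernhollow (overflow 10)
  19÷4 = 4 each, +1 to first 3
Round 2: Ashgrove=11 Cedarfen=12 Hollowpine=16 Ironridge=8 → close Hollowpine (overflow 8)
  16÷3 = 5 each, +1 to first 1
Round 3: Ashgrove=17 Cedarfen=17 Ironridge=13 → close Cedarfen (overflow 5)
  17÷2 = 8 each, +1 to first 1
Round 4: Ashgrove=26 Ironridge=21 → close Ashgrove (overflow 12)
  26÷1 = 26 each, +1 to first 0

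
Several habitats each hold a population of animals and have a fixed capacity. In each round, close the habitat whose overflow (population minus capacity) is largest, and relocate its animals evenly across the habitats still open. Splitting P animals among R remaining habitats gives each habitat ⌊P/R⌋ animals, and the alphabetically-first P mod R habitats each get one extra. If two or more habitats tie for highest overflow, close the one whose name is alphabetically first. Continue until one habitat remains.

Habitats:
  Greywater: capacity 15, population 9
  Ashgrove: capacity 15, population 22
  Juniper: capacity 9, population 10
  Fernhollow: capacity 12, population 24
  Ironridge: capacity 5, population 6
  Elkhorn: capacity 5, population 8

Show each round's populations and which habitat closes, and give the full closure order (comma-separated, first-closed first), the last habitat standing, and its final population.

Round 1: Ashgrove=22 Elkhorn=8 Fernhollow=24 Greywater=9 Ironridge=6 Juniper=10 → close Fernhollow (overflow 12)
  24÷5 = 4 each, +1 to first 4
Round 2: Ashgrove=27 Elkhorn=13 Greywater=14 Ironridge=11 Juniper=14 → close Ashgrove (overflow 12)
  27÷4 = 6 each, +1 to first 3
Round 3: Elkhorn=20 Greywater=21 Ironridge=18 Juniper=20 → close Elkhorn (overflow 15)
  20÷3 = 6 each, +1 to first 2
Round 4: Greywater=28 Ironridge=25 Juniper=26 → close Ironridge (overflow 20)
  25÷2 = 12 each, +1 to first 1
Round 5: Greywater=41 Juniper=38 → close Juniper (overflow 29)
  38÷1 = 38 each, +1 to first 0

Closure order: Fernhollow, Ashgrove, Elkhorn, Ironridge, Juniper
Last habitat: Greywater with 79 animals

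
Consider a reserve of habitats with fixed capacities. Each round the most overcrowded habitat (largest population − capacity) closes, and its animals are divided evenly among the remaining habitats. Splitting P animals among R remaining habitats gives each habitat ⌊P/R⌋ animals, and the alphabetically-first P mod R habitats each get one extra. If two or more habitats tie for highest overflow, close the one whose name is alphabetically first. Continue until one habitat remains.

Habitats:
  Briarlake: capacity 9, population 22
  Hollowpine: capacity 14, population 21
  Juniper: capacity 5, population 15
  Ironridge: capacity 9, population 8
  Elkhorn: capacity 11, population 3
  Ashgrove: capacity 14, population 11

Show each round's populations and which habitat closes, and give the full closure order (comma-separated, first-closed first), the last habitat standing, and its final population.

Round 1: Ashgrove=11 Briarlake=22 Elkhorn=3 Hollowpine=21 Ironridge=8 Juniper=15 → close Briarlake (overflow 13)
  22÷5 = 4 each, +1 to first 2
Round 2: Ashgrove=16 Elkhorn=8 Hollowpine=25 Ironridge=12 Juniper=19 → close Juniper (overflow 14)
  19÷4 = 4 each, +1 to first 3
Round 3: Ashgrove=21 Elkhorn=13 Hollowpine=30 Ironridge=16 → close Hollowpine (overflow 16)
  30÷3 = 10 each, +1 to first 0
Round 4: Ashgrove=31 Elkhorn=23 Ironridge=26 → close Ashgrove (overflow 17)
  31÷2 = 15 each, +1 to first 1
Round 5: Elkhorn=39 Ironridge=41 → close Ironridge (overflow 32)
  41÷1 = 41 each, +1 to first 0

Closure order: Briarlake, Juniper, Hollowpine, Ashgrove, Ironridge
Last habitat: Elkhorn with 80 animals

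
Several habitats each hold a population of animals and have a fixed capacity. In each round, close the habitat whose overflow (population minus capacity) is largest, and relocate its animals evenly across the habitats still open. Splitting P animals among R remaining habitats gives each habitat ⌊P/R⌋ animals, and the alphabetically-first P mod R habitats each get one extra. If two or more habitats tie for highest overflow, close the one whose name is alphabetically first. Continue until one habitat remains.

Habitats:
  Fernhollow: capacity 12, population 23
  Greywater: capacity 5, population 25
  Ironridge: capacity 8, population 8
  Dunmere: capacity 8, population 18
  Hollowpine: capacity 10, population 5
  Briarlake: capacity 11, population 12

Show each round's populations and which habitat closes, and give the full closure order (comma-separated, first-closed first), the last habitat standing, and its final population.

Round 1: Briarlake=12 Dunmere=18 Fernhollow=23 Greywater=25 Hollowpine=5 Ironridge=8 → close Greywater (overflow 20)
  25÷5 = 5 each, +1 to first 0
Round 2: Briarlake=17 Dunmere=23 Fernhollow=28 Hollowpine=10 Ironridge=13 → close Fernhollow (overflow 16)
  28÷4 = 7 each, +1 to first 0
Round 3: Briarlake=24 Dunmere=30 Hollowpine=17 Ironridge=20 → close Dunmere (overflow 22)
  30÷3 = 10 each, +1 to first 0
Round 4: Briarlake=34 Hollowpine=27 Ironridge=30 → close Briarlake (overflow 23)
  34÷2 = 17 each, +1 to first 0
Round 5: Hollowpine=44 Ironridge=47 → close Ironridge (overflow 39)
  47÷1 = 47 each, +1 to first 0

Closure order: Greywater, Fernhollow, Dunmere, Briarlake, Ironridge
Last habitat: Hollowpine with 91 animals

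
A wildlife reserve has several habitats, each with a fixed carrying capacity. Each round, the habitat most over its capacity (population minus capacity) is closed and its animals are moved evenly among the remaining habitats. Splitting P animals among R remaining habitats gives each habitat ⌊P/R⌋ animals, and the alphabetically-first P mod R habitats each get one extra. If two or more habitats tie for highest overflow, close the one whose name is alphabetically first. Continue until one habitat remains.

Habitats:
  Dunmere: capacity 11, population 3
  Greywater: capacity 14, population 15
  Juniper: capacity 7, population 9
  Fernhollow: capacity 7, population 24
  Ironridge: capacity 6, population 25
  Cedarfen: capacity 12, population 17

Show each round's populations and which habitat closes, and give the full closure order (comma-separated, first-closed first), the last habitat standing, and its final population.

Round 1: Cedarfen=17 Dunmere=3 Fernhollow=24 Greywater=15 Ironridge=25 Juniper=9 → close Ironridge (overflow 19)
  25÷5 = 5 each, +1 to first 0
Round 2: Cedarfen=22 Dunmere=8 Fernhollow=29 Greywater=20 Juniper=14 → close Fernhollow (overflow 22)
  29÷4 = 7 each, +1 to first 1
Round 3: Cedarfen=30 Dunmere=15 Greywater=27 Juniper=21 → close Cedarfen (overflow 18)
  30÷3 = 10 each, +1 to first 0
Round 4: Dunmere=25 Greywater=37 Juniper=31 → close Juniper (overflow 24)
  31÷2 = 15 each, +1 to first 1
Round 5: Dunmere=41 Greywater=52 → close Greywater (overflow 38)
  52÷1 = 52 each, +1 to first 0

Closure order: Ironridge, Fernhollow, Cedarfen, Juniper, Greywater
Last habitat: Dunmere with 93 animals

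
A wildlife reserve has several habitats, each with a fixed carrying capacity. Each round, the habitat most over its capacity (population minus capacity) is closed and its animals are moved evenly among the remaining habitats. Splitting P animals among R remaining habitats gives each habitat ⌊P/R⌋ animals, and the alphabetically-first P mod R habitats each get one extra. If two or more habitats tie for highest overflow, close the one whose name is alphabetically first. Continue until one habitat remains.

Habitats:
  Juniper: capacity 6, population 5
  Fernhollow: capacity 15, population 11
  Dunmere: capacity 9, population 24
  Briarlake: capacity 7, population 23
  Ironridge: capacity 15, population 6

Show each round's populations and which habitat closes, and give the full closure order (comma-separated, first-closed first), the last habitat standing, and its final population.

Closure order: Briarlake, Dunmere, Juniper, Fernhollow
Last habitat: Ironridge with 69 animals

Round 1: Briarlake=23 Dunmere=24 Fernhollow=11 Ironridge=6 Juniper=5 → close Briarlake (overflow 16)
  23÷4 = 5 each, +1 to first 3
Round 2: Dunmere=30 Fernhollow=17 Ironridge=12 Juniper=10 → close Dunmere (overflow 21)
  30÷3 = 10 each, +1 to first 0
Round 3: Fernhollow=27 Ironridge=22 Juniper=20 → close Juniper (overflow 14)
  20÷2 = 10 each, +1 to first 0
Round 4: Fernhollow=37 Ironridge=32 → close Fernhollow (overflow 22)
  37÷1 = 37 each, +1 to first 0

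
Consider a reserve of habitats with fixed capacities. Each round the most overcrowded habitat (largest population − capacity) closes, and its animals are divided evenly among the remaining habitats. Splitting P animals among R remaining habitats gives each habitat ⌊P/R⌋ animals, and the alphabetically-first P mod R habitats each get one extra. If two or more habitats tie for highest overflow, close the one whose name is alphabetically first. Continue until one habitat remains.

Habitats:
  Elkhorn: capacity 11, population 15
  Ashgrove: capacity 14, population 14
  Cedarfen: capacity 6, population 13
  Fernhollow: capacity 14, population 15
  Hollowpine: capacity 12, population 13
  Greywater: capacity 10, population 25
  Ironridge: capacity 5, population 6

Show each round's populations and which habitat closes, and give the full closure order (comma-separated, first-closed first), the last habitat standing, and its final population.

Round 1: Ashgrove=14 Cedarfen=13 Elkhorn=15 Fernhollow=15 Greywater=25 Hollowpine=13 Ironridge=6 → close Greywater (overflow 15)
  25÷6 = 4 each, +1 to first 1
Round 2: Ashgrove=19 Cedarfen=17 Elkhorn=19 Fernhollow=19 Hollowpine=17 Ironridge=10 → close Cedarfen (overflow 11)
  17÷5 = 3 each, +1 to first 2
Round 3: Ashgrove=23 Elkhorn=23 Fernhollow=22 Hollowpine=20 Ironridge=13 → close Elkhorn (overflow 12)
  23÷4 = 5 each, +1 to first 3
Round 4: Ashgrove=29 Fernhollow=28 Hollowpine=26 Ironridge=18 → close Ashgrove (overflow 15)
  29÷3 = 9 each, +1 to first 2
Round 5: Fernhollow=38 Hollowpine=36 Ironridge=27 → close Fernhollow (overflow 24)
  38÷2 = 19 each, +1 to first 0
Round 6: Hollowpine=55 Ironridge=46 → close Hollowpine (overflow 43)
  55÷1 = 55 each, +1 to first 0

Closure order: Greywater, Cedarfen, Elkhorn, Ashgrove, Fernhollow, Hollowpine
Last habitat: Ironridge with 101 animals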